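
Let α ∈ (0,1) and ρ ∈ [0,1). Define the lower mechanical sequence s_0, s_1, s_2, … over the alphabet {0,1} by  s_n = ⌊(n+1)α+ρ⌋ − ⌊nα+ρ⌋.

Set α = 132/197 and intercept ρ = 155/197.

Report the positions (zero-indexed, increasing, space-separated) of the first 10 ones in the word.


0 1 3 4 6 7 9 10 12 13

n=0: ⌊287/197⌋−⌊155/197⌋ = 1−0 = 1  ← one
n=1: ⌊419/197⌋−⌊287/197⌋ = 2−1 = 1  ← one
n=2: ⌊551/197⌋−⌊419/197⌋ = 2−2 = 0
n=3: ⌊683/197⌋−⌊551/197⌋ = 3−2 = 1  ← one
n=4: ⌊815/197⌋−⌊683/197⌋ = 4−3 = 1  ← one
n=5: ⌊947/197⌋−⌊815/197⌋ = 4−4 = 0
n=6: ⌊1079/197⌋−⌊947/197⌋ = 5−4 = 1  ← one
n=7: ⌊1211/197⌋−⌊1079/197⌋ = 6−5 = 1  ← one
n=8: ⌊1343/197⌋−⌊1211/197⌋ = 6−6 = 0
n=9: ⌊1475/197⌋−⌊1343/197⌋ = 7−6 = 1  ← one
n=10: ⌊1607/197⌋−⌊1475/197⌋ = 8−7 = 1  ← one
n=11: ⌊1739/197⌋−⌊1607/197⌋ = 8−8 = 0
n=12: ⌊1871/197⌋−⌊1739/197⌋ = 9−8 = 1  ← one
n=13: ⌊2003/197⌋−⌊1871/197⌋ = 10−9 = 1  ← one
positions of the first 10 ones: 0 1 3 4 6 7 9 10 12 13


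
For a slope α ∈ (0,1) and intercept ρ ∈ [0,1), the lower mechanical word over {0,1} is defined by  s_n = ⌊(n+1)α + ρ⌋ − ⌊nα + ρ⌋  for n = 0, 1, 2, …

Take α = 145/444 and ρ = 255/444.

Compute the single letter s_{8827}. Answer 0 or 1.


(n+1)α + ρ = (8828·145 + 255) / 444 = 1280315/444
nα + ρ     = (8827·145 + 255) / 444 = 1280170/444
⌊1280315/444⌋ = 2883,  ⌊1280170/444⌋ = 2883
s_{8827} = 2883 − 2883 = 0

0


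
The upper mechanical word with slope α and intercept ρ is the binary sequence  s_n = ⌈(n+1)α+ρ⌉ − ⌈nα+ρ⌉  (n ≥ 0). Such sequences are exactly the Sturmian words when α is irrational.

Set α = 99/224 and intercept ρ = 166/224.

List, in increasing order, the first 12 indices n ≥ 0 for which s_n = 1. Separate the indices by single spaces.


0 2 5 7 9 11 14 16 18 20 23 25

n=0: ⌈265/224⌉−⌈166/224⌉ = 2−1 = 1  ← one
n=1: ⌈364/224⌉−⌈265/224⌉ = 2−2 = 0
n=2: ⌈463/224⌉−⌈364/224⌉ = 3−2 = 1  ← one
n=3: ⌈562/224⌉−⌈463/224⌉ = 3−3 = 0
n=4: ⌈661/224⌉−⌈562/224⌉ = 3−3 = 0
n=5: ⌈760/224⌉−⌈661/224⌉ = 4−3 = 1  ← one
n=6: ⌈859/224⌉−⌈760/224⌉ = 4−4 = 0
n=7: ⌈958/224⌉−⌈859/224⌉ = 5−4 = 1  ← one
n=8: ⌈1057/224⌉−⌈958/224⌉ = 5−5 = 0
n=9: ⌈1156/224⌉−⌈1057/224⌉ = 6−5 = 1  ← one
n=10: ⌈1255/224⌉−⌈1156/224⌉ = 6−6 = 0
n=11: ⌈1354/224⌉−⌈1255/224⌉ = 7−6 = 1  ← one
n=12: ⌈1453/224⌉−⌈1354/224⌉ = 7−7 = 0
n=13: ⌈1552/224⌉−⌈1453/224⌉ = 7−7 = 0
n=14: ⌈1651/224⌉−⌈1552/224⌉ = 8−7 = 1  ← one
n=15: ⌈1750/224⌉−⌈1651/224⌉ = 8−8 = 0
n=16: ⌈1849/224⌉−⌈1750/224⌉ = 9−8 = 1  ← one
n=17: ⌈1948/224⌉−⌈1849/224⌉ = 9−9 = 0
n=18: ⌈2047/224⌉−⌈1948/224⌉ = 10−9 = 1  ← one
n=19: ⌈2146/224⌉−⌈2047/224⌉ = 10−10 = 0
n=20: ⌈2245/224⌉−⌈2146/224⌉ = 11−10 = 1  ← one
n=21: ⌈2344/224⌉−⌈2245/224⌉ = 11−11 = 0
n=22: ⌈2443/224⌉−⌈2344/224⌉ = 11−11 = 0
n=23: ⌈2542/224⌉−⌈2443/224⌉ = 12−11 = 1  ← one
n=24: ⌈2641/224⌉−⌈2542/224⌉ = 12−12 = 0
n=25: ⌈2740/224⌉−⌈2641/224⌉ = 13−12 = 1  ← one
positions of the first 12 ones: 0 2 5 7 9 11 14 16 18 20 23 25


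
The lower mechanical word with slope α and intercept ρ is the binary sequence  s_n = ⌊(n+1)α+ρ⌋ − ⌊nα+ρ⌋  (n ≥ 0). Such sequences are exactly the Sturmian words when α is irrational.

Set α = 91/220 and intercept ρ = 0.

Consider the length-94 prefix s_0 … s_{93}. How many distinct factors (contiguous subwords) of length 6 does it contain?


7

t_n = ⌊(n·91)/220⌋ for n = 0 … 94:
  n=0…9: ⌊0/220⌋=0 ⌊91/220⌋=0 ⌊182/220⌋=0 ⌊273/220⌋=1 ⌊364/220⌋=1 ⌊455/220⌋=2 ⌊546/220⌋=2 ⌊637/220⌋=2 ⌊728/220⌋=3 ⌊819/220⌋=3
  n=10…19: ⌊910/220⌋=4 ⌊1001/220⌋=4 ⌊1092/220⌋=4 ⌊1183/220⌋=5 ⌊1274/220⌋=5 ⌊1365/220⌋=6 ⌊1456/220⌋=6 ⌊1547/220⌋=7 ⌊1638/220⌋=7 ⌊1729/220⌋=7
  n=20…29: ⌊1820/220⌋=8 ⌊1911/220⌋=8 ⌊2002/220⌋=9 ⌊2093/220⌋=9 ⌊2184/220⌋=9 ⌊2275/220⌋=10 ⌊2366/220⌋=10 ⌊2457/220⌋=11 ⌊2548/220⌋=11 ⌊2639/220⌋=11
  n=30…39: ⌊2730/220⌋=12 ⌊2821/220⌋=12 ⌊2912/220⌋=13 ⌊3003/220⌋=13 ⌊3094/220⌋=14 ⌊3185/220⌋=14 ⌊3276/220⌋=14 ⌊3367/220⌋=15 ⌊3458/220⌋=15 ⌊3549/220⌋=16
  n=40…49: ⌊3640/220⌋=16 ⌊3731/220⌋=16 ⌊3822/220⌋=17 ⌊3913/220⌋=17 ⌊4004/220⌋=18 ⌊4095/220⌋=18 ⌊4186/220⌋=19 ⌊4277/220⌋=19 ⌊4368/220⌋=19 ⌊4459/220⌋=20
  n=50…59: ⌊4550/220⌋=20 ⌊4641/220⌋=21 ⌊4732/220⌋=21 ⌊4823/220⌋=21 ⌊4914/220⌋=22 ⌊5005/220⌋=22 ⌊5096/220⌋=23 ⌊5187/220⌋=23 ⌊5278/220⌋=23 ⌊5369/220⌋=24
  n=60…69: ⌊5460/220⌋=24 ⌊5551/220⌋=25 ⌊5642/220⌋=25 ⌊5733/220⌋=26 ⌊5824/220⌋=26 ⌊5915/220⌋=26 ⌊6006/220⌋=27 ⌊6097/220⌋=27 ⌊6188/220⌋=28 ⌊6279/220⌋=28
  n=70…79: ⌊6370/220⌋=28 ⌊6461/220⌋=29 ⌊6552/220⌋=29 ⌊6643/220⌋=30 ⌊6734/220⌋=30 ⌊6825/220⌋=31 ⌊6916/220⌋=31 ⌊7007/220⌋=31 ⌊7098/220⌋=32 ⌊7189/220⌋=32
  n=80…89: ⌊7280/220⌋=33 ⌊7371/220⌋=33 ⌊7462/220⌋=33 ⌊7553/220⌋=34 ⌊7644/220⌋=34 ⌊7735/220⌋=35 ⌊7826/220⌋=35 ⌊7917/220⌋=35 ⌊8008/220⌋=36 ⌊8099/220⌋=36
  n=90…94: ⌊8190/220⌋=37 ⌊8281/220⌋=37 ⌊8372/220⌋=38 ⌊8463/220⌋=38 ⌊8554/220⌋=38
s_n = t_(n+1) − t_n for n = 0 … 93 gives
prefix = 0010100101001010100101001010010101001010010101001010010100101010010100101010010100101001010100
slide a length-6 window over [0..5] … [88..93] (89 windows); first occurrence of each distinct factor:
  [  0..  5] 001010
  [  1..  6] 010100
  [  2..  7] 101001
  [  3..  8] 010010
  [  4..  9] 100101
  [ 11.. 16] 010101
  [ 12.. 17] 101010
  (the other 82 windows repeat one of these)
distinct factors: {001010, 010010, 010100, 010101, 100101, 101001, 101010}
count = 7  (Sturmian bound for length 6 is 7)


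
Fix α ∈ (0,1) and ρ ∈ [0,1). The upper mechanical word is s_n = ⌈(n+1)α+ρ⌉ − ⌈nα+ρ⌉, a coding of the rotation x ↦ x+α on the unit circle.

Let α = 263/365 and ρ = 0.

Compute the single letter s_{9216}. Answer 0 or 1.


(n+1)α + ρ = (9217·263) / 365 = 2424071/365
nα + ρ     = (9216·263) / 365 = 2423808/365
⌈2424071/365⌉ = 6642,  ⌈2423808/365⌉ = 6641
s_{9216} = 6642 − 6641 = 1

1


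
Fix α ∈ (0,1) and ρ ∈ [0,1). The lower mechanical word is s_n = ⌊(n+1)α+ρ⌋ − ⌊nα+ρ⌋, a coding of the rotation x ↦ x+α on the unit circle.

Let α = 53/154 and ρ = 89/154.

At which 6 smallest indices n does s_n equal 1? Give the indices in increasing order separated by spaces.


1 4 7 9 12 15

n=0: ⌊142/154⌋−⌊89/154⌋ = 0−0 = 0
n=1: ⌊195/154⌋−⌊142/154⌋ = 1−0 = 1  ← one
n=2: ⌊248/154⌋−⌊195/154⌋ = 1−1 = 0
n=3: ⌊301/154⌋−⌊248/154⌋ = 1−1 = 0
n=4: ⌊354/154⌋−⌊301/154⌋ = 2−1 = 1  ← one
n=5: ⌊407/154⌋−⌊354/154⌋ = 2−2 = 0
n=6: ⌊460/154⌋−⌊407/154⌋ = 2−2 = 0
n=7: ⌊513/154⌋−⌊460/154⌋ = 3−2 = 1  ← one
n=8: ⌊566/154⌋−⌊513/154⌋ = 3−3 = 0
n=9: ⌊619/154⌋−⌊566/154⌋ = 4−3 = 1  ← one
n=10: ⌊672/154⌋−⌊619/154⌋ = 4−4 = 0
n=11: ⌊725/154⌋−⌊672/154⌋ = 4−4 = 0
n=12: ⌊778/154⌋−⌊725/154⌋ = 5−4 = 1  ← one
n=13: ⌊831/154⌋−⌊778/154⌋ = 5−5 = 0
n=14: ⌊884/154⌋−⌊831/154⌋ = 5−5 = 0
n=15: ⌊937/154⌋−⌊884/154⌋ = 6−5 = 1  ← one
positions of the first 6 ones: 1 4 7 9 12 15


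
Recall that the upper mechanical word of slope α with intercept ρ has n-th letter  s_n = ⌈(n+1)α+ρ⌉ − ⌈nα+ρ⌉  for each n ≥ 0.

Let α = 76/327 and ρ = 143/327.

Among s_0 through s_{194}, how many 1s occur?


45

#1s = Σ_{n=0}^{194} s_n = Σ_{n=0}^{194} (⌈(n+1)α+ρ⌉ − ⌈nα+ρ⌉)
the sum telescopes: every ⌈nα+ρ⌉ with 0 < n < 195 appears once with + and once with −, leaving ⌈195α+ρ⌉ − ⌈0·α+ρ⌉
195α + ρ = (195·76 + 143) / 327 = 14963/327
ρ = 143/327
⌈14963/327⌉ = 46,  ⌈143/327⌉ = 1
#1s = 46 − 1 = 45


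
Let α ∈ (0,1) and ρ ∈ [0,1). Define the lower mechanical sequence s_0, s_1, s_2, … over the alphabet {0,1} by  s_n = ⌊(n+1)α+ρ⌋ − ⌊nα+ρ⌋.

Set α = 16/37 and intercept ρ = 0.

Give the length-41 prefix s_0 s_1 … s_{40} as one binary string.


00101010010101001010100101010010101010010

n=0: ⌊(1·16)/37⌋ − ⌊(0·16)/37⌋ = ⌊16/37⌋ − ⌊0/37⌋ = 0 − 0 = 0
n=1: ⌊(2·16)/37⌋ − ⌊(1·16)/37⌋ = ⌊32/37⌋ − ⌊16/37⌋ = 0 − 0 = 0
n=2: ⌊(3·16)/37⌋ − ⌊(2·16)/37⌋ = ⌊48/37⌋ − ⌊32/37⌋ = 1 − 0 = 1
n=3: ⌊(4·16)/37⌋ − ⌊(3·16)/37⌋ = ⌊64/37⌋ − ⌊48/37⌋ = 1 − 1 = 0
n=4: ⌊(5·16)/37⌋ − ⌊(4·16)/37⌋ = ⌊80/37⌋ − ⌊64/37⌋ = 2 − 1 = 1
n=5: ⌊(6·16)/37⌋ − ⌊(5·16)/37⌋ = ⌊96/37⌋ − ⌊80/37⌋ = 2 − 2 = 0
n=6: ⌊(7·16)/37⌋ − ⌊(6·16)/37⌋ = ⌊112/37⌋ − ⌊96/37⌋ = 3 − 2 = 1
n=7: ⌊(8·16)/37⌋ − ⌊(7·16)/37⌋ = ⌊128/37⌋ − ⌊112/37⌋ = 3 − 3 = 0
n=8: ⌊(9·16)/37⌋ − ⌊(8·16)/37⌋ = ⌊144/37⌋ − ⌊128/37⌋ = 3 − 3 = 0
n=9: ⌊(10·16)/37⌋ − ⌊(9·16)/37⌋ = ⌊160/37⌋ − ⌊144/37⌋ = 4 − 3 = 1
n=10: ⌊(11·16)/37⌋ − ⌊(10·16)/37⌋ = ⌊176/37⌋ − ⌊160/37⌋ = 4 − 4 = 0
n=11: ⌊(12·16)/37⌋ − ⌊(11·16)/37⌋ = ⌊192/37⌋ − ⌊176/37⌋ = 5 − 4 = 1
n=12: ⌊(13·16)/37⌋ − ⌊(12·16)/37⌋ = ⌊208/37⌋ − ⌊192/37⌋ = 5 − 5 = 0
n=13: ⌊(14·16)/37⌋ − ⌊(13·16)/37⌋ = ⌊224/37⌋ − ⌊208/37⌋ = 6 − 5 = 1
n=14: ⌊(15·16)/37⌋ − ⌊(14·16)/37⌋ = ⌊240/37⌋ − ⌊224/37⌋ = 6 − 6 = 0
n=15: ⌊(16·16)/37⌋ − ⌊(15·16)/37⌋ = ⌊256/37⌋ − ⌊240/37⌋ = 6 − 6 = 0
n=16: ⌊(17·16)/37⌋ − ⌊(16·16)/37⌋ = ⌊272/37⌋ − ⌊256/37⌋ = 7 − 6 = 1
n=17: ⌊(18·16)/37⌋ − ⌊(17·16)/37⌋ = ⌊288/37⌋ − ⌊272/37⌋ = 7 − 7 = 0
n=18: ⌊(19·16)/37⌋ − ⌊(18·16)/37⌋ = ⌊304/37⌋ − ⌊288/37⌋ = 8 − 7 = 1
n=19: ⌊(20·16)/37⌋ − ⌊(19·16)/37⌋ = ⌊320/37⌋ − ⌊304/37⌋ = 8 − 8 = 0
n=20: ⌊(21·16)/37⌋ − ⌊(20·16)/37⌋ = ⌊336/37⌋ − ⌊320/37⌋ = 9 − 8 = 1
n=21: ⌊(22·16)/37⌋ − ⌊(21·16)/37⌋ = ⌊352/37⌋ − ⌊336/37⌋ = 9 − 9 = 0
n=22: ⌊(23·16)/37⌋ − ⌊(22·16)/37⌋ = ⌊368/37⌋ − ⌊352/37⌋ = 9 − 9 = 0
n=23: ⌊(24·16)/37⌋ − ⌊(23·16)/37⌋ = ⌊384/37⌋ − ⌊368/37⌋ = 10 − 9 = 1
n=24: ⌊(25·16)/37⌋ − ⌊(24·16)/37⌋ = ⌊400/37⌋ − ⌊384/37⌋ = 10 − 10 = 0
n=25: ⌊(26·16)/37⌋ − ⌊(25·16)/37⌋ = ⌊416/37⌋ − ⌊400/37⌋ = 11 − 10 = 1
n=26: ⌊(27·16)/37⌋ − ⌊(26·16)/37⌋ = ⌊432/37⌋ − ⌊416/37⌋ = 11 − 11 = 0
n=27: ⌊(28·16)/37⌋ − ⌊(27·16)/37⌋ = ⌊448/37⌋ − ⌊432/37⌋ = 12 − 11 = 1
n=28: ⌊(29·16)/37⌋ − ⌊(28·16)/37⌋ = ⌊464/37⌋ − ⌊448/37⌋ = 12 − 12 = 0
n=29: ⌊(30·16)/37⌋ − ⌊(29·16)/37⌋ = ⌊480/37⌋ − ⌊464/37⌋ = 12 − 12 = 0
n=30: ⌊(31·16)/37⌋ − ⌊(30·16)/37⌋ = ⌊496/37⌋ − ⌊480/37⌋ = 13 − 12 = 1
n=31: ⌊(32·16)/37⌋ − ⌊(31·16)/37⌋ = ⌊512/37⌋ − ⌊496/37⌋ = 13 − 13 = 0
n=32: ⌊(33·16)/37⌋ − ⌊(32·16)/37⌋ = ⌊528/37⌋ − ⌊512/37⌋ = 14 − 13 = 1
n=33: ⌊(34·16)/37⌋ − ⌊(33·16)/37⌋ = ⌊544/37⌋ − ⌊528/37⌋ = 14 − 14 = 0
n=34: ⌊(35·16)/37⌋ − ⌊(34·16)/37⌋ = ⌊560/37⌋ − ⌊544/37⌋ = 15 − 14 = 1
n=35: ⌊(36·16)/37⌋ − ⌊(35·16)/37⌋ = ⌊576/37⌋ − ⌊560/37⌋ = 15 − 15 = 0
n=36: ⌊(37·16)/37⌋ − ⌊(36·16)/37⌋ = ⌊592/37⌋ − ⌊576/37⌋ = 16 − 15 = 1
n=37: ⌊(38·16)/37⌋ − ⌊(37·16)/37⌋ = ⌊608/37⌋ − ⌊592/37⌋ = 16 − 16 = 0
n=38: ⌊(39·16)/37⌋ − ⌊(38·16)/37⌋ = ⌊624/37⌋ − ⌊608/37⌋ = 16 − 16 = 0
n=39: ⌊(40·16)/37⌋ − ⌊(39·16)/37⌋ = ⌊640/37⌋ − ⌊624/37⌋ = 17 − 16 = 1
n=40: ⌊(41·16)/37⌋ − ⌊(40·16)/37⌋ = ⌊656/37⌋ − ⌊640/37⌋ = 17 − 17 = 0


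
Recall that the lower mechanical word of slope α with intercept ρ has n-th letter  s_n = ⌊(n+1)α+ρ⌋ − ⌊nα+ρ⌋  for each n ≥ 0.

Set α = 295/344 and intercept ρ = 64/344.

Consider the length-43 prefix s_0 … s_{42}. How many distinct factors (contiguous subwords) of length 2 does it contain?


t_n = ⌊(n·295+64)/344⌋ for n = 0 … 43:
  n=0…9: ⌊64/344⌋=0 ⌊359/344⌋=1 ⌊654/344⌋=1 ⌊949/344⌋=2 ⌊1244/344⌋=3 ⌊1539/344⌋=4 ⌊1834/344⌋=5 ⌊2129/344⌋=6 ⌊2424/344⌋=7 ⌊2719/344⌋=7
  n=10…19: ⌊3014/344⌋=8 ⌊3309/344⌋=9 ⌊3604/344⌋=10 ⌊3899/344⌋=11 ⌊4194/344⌋=12 ⌊4489/344⌋=13 ⌊4784/344⌋=13 ⌊5079/344⌋=14 ⌊5374/344⌋=15 ⌊5669/344⌋=16
  n=20…29: ⌊5964/344⌋=17 ⌊6259/344⌋=18 ⌊6554/344⌋=19 ⌊6849/344⌋=19 ⌊7144/344⌋=20 ⌊7439/344⌋=21 ⌊7734/344⌋=22 ⌊8029/344⌋=23 ⌊8324/344⌋=24 ⌊8619/344⌋=25
  n=30…39: ⌊8914/344⌋=25 ⌊9209/344⌋=26 ⌊9504/344⌋=27 ⌊9799/344⌋=28 ⌊10094/344⌋=29 ⌊10389/344⌋=30 ⌊10684/344⌋=31 ⌊10979/344⌋=31 ⌊11274/344⌋=32 ⌊11569/344⌋=33
  n=40…43: ⌊11864/344⌋=34 ⌊12159/344⌋=35 ⌊12454/344⌋=36 ⌊12749/344⌋=37
s_n = t_(n+1) − t_n for n = 0 … 42 gives
prefix = 1011111101111110111111011111101111110111111
slide a length-2 window over [0..1] … [41..42] (42 windows); first occurrence of each distinct factor:
  [  0..  1] 10
  [  1..  2] 01
  [  2..  3] 11
  (the other 39 windows repeat one of these)
distinct factors: {01, 10, 11}
count = 3  (Sturmian bound for length 2 is 3)

3


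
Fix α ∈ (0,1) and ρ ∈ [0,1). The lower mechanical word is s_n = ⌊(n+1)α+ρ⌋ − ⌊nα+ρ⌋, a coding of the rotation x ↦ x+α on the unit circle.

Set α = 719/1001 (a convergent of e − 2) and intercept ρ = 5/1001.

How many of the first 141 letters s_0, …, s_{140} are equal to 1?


101

#1s = Σ_{n=0}^{140} s_n = Σ_{n=0}^{140} (⌊(n+1)α+ρ⌋ − ⌊nα+ρ⌋)
the sum telescopes: every ⌊nα+ρ⌋ with 0 < n < 141 appears once with + and once with −, leaving ⌊141α+ρ⌋ − ⌊0·α+ρ⌋
141α + ρ = (141·719 + 5) / 1001 = 101384/1001
ρ = 5/1001
⌊101384/1001⌋ = 101,  ⌊5/1001⌋ = 0
#1s = 101 − 0 = 101


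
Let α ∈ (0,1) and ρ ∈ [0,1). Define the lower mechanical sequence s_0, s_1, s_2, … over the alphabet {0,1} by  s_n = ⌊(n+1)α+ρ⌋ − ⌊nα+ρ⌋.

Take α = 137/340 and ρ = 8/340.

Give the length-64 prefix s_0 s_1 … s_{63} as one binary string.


n=0: ⌊(1·137+8)/340⌋ − ⌊(0·137+8)/340⌋ = ⌊145/340⌋ − ⌊8/340⌋ = 0 − 0 = 0
n=1: ⌊(2·137+8)/340⌋ − ⌊(1·137+8)/340⌋ = ⌊282/340⌋ − ⌊145/340⌋ = 0 − 0 = 0
n=2: ⌊(3·137+8)/340⌋ − ⌊(2·137+8)/340⌋ = ⌊419/340⌋ − ⌊282/340⌋ = 1 − 0 = 1
n=3: ⌊(4·137+8)/340⌋ − ⌊(3·137+8)/340⌋ = ⌊556/340⌋ − ⌊419/340⌋ = 1 − 1 = 0
n=4: ⌊(5·137+8)/340⌋ − ⌊(4·137+8)/340⌋ = ⌊693/340⌋ − ⌊556/340⌋ = 2 − 1 = 1
n=5: ⌊(6·137+8)/340⌋ − ⌊(5·137+8)/340⌋ = ⌊830/340⌋ − ⌊693/340⌋ = 2 − 2 = 0
n=6: ⌊(7·137+8)/340⌋ − ⌊(6·137+8)/340⌋ = ⌊967/340⌋ − ⌊830/340⌋ = 2 − 2 = 0
n=7: ⌊(8·137+8)/340⌋ − ⌊(7·137+8)/340⌋ = ⌊1104/340⌋ − ⌊967/340⌋ = 3 − 2 = 1
n=8: ⌊(9·137+8)/340⌋ − ⌊(8·137+8)/340⌋ = ⌊1241/340⌋ − ⌊1104/340⌋ = 3 − 3 = 0
n=9: ⌊(10·137+8)/340⌋ − ⌊(9·137+8)/340⌋ = ⌊1378/340⌋ − ⌊1241/340⌋ = 4 − 3 = 1
n=10: ⌊(11·137+8)/340⌋ − ⌊(10·137+8)/340⌋ = ⌊1515/340⌋ − ⌊1378/340⌋ = 4 − 4 = 0
n=11: ⌊(12·137+8)/340⌋ − ⌊(11·137+8)/340⌋ = ⌊1652/340⌋ − ⌊1515/340⌋ = 4 − 4 = 0
n=12: ⌊(13·137+8)/340⌋ − ⌊(12·137+8)/340⌋ = ⌊1789/340⌋ − ⌊1652/340⌋ = 5 − 4 = 1
n=13: ⌊(14·137+8)/340⌋ − ⌊(13·137+8)/340⌋ = ⌊1926/340⌋ − ⌊1789/340⌋ = 5 − 5 = 0
n=14: ⌊(15·137+8)/340⌋ − ⌊(14·137+8)/340⌋ = ⌊2063/340⌋ − ⌊1926/340⌋ = 6 − 5 = 1
n=15: ⌊(16·137+8)/340⌋ − ⌊(15·137+8)/340⌋ = ⌊2200/340⌋ − ⌊2063/340⌋ = 6 − 6 = 0
n=16: ⌊(17·137+8)/340⌋ − ⌊(16·137+8)/340⌋ = ⌊2337/340⌋ − ⌊2200/340⌋ = 6 − 6 = 0
n=17: ⌊(18·137+8)/340⌋ − ⌊(17·137+8)/340⌋ = ⌊2474/340⌋ − ⌊2337/340⌋ = 7 − 6 = 1
n=18: ⌊(19·137+8)/340⌋ − ⌊(18·137+8)/340⌋ = ⌊2611/340⌋ − ⌊2474/340⌋ = 7 − 7 = 0
n=19: ⌊(20·137+8)/340⌋ − ⌊(19·137+8)/340⌋ = ⌊2748/340⌋ − ⌊2611/340⌋ = 8 − 7 = 1
n=20: ⌊(21·137+8)/340⌋ − ⌊(20·137+8)/340⌋ = ⌊2885/340⌋ − ⌊2748/340⌋ = 8 − 8 = 0
n=21: ⌊(22·137+8)/340⌋ − ⌊(21·137+8)/340⌋ = ⌊3022/340⌋ − ⌊2885/340⌋ = 8 − 8 = 0
n=22: ⌊(23·137+8)/340⌋ − ⌊(22·137+8)/340⌋ = ⌊3159/340⌋ − ⌊3022/340⌋ = 9 − 8 = 1
n=23: ⌊(24·137+8)/340⌋ − ⌊(23·137+8)/340⌋ = ⌊3296/340⌋ − ⌊3159/340⌋ = 9 − 9 = 0
n=24: ⌊(25·137+8)/340⌋ − ⌊(24·137+8)/340⌋ = ⌊3433/340⌋ − ⌊3296/340⌋ = 10 − 9 = 1
n=25: ⌊(26·137+8)/340⌋ − ⌊(25·137+8)/340⌋ = ⌊3570/340⌋ − ⌊3433/340⌋ = 10 − 10 = 0
n=26: ⌊(27·137+8)/340⌋ − ⌊(26·137+8)/340⌋ = ⌊3707/340⌋ − ⌊3570/340⌋ = 10 − 10 = 0
n=27: ⌊(28·137+8)/340⌋ − ⌊(27·137+8)/340⌋ = ⌊3844/340⌋ − ⌊3707/340⌋ = 11 − 10 = 1
n=28: ⌊(29·137+8)/340⌋ − ⌊(28·137+8)/340⌋ = ⌊3981/340⌋ − ⌊3844/340⌋ = 11 − 11 = 0
n=29: ⌊(30·137+8)/340⌋ − ⌊(29·137+8)/340⌋ = ⌊4118/340⌋ − ⌊3981/340⌋ = 12 − 11 = 1
n=30: ⌊(31·137+8)/340⌋ − ⌊(30·137+8)/340⌋ = ⌊4255/340⌋ − ⌊4118/340⌋ = 12 − 12 = 0
n=31: ⌊(32·137+8)/340⌋ − ⌊(31·137+8)/340⌋ = ⌊4392/340⌋ − ⌊4255/340⌋ = 12 − 12 = 0
n=32: ⌊(33·137+8)/340⌋ − ⌊(32·137+8)/340⌋ = ⌊4529/340⌋ − ⌊4392/340⌋ = 13 − 12 = 1
n=33: ⌊(34·137+8)/340⌋ − ⌊(33·137+8)/340⌋ = ⌊4666/340⌋ − ⌊4529/340⌋ = 13 − 13 = 0
n=34: ⌊(35·137+8)/340⌋ − ⌊(34·137+8)/340⌋ = ⌊4803/340⌋ − ⌊4666/340⌋ = 14 − 13 = 1
n=35: ⌊(36·137+8)/340⌋ − ⌊(35·137+8)/340⌋ = ⌊4940/340⌋ − ⌊4803/340⌋ = 14 − 14 = 0
n=36: ⌊(37·137+8)/340⌋ − ⌊(36·137+8)/340⌋ = ⌊5077/340⌋ − ⌊4940/340⌋ = 14 − 14 = 0
n=37: ⌊(38·137+8)/340⌋ − ⌊(37·137+8)/340⌋ = ⌊5214/340⌋ − ⌊5077/340⌋ = 15 − 14 = 1
n=38: ⌊(39·137+8)/340⌋ − ⌊(38·137+8)/340⌋ = ⌊5351/340⌋ − ⌊5214/340⌋ = 15 − 15 = 0
n=39: ⌊(40·137+8)/340⌋ − ⌊(39·137+8)/340⌋ = ⌊5488/340⌋ − ⌊5351/340⌋ = 16 − 15 = 1
n=40: ⌊(41·137+8)/340⌋ − ⌊(40·137+8)/340⌋ = ⌊5625/340⌋ − ⌊5488/340⌋ = 16 − 16 = 0
n=41: ⌊(42·137+8)/340⌋ − ⌊(41·137+8)/340⌋ = ⌊5762/340⌋ − ⌊5625/340⌋ = 16 − 16 = 0
n=42: ⌊(43·137+8)/340⌋ − ⌊(42·137+8)/340⌋ = ⌊5899/340⌋ − ⌊5762/340⌋ = 17 − 16 = 1
n=43: ⌊(44·137+8)/340⌋ − ⌊(43·137+8)/340⌋ = ⌊6036/340⌋ − ⌊5899/340⌋ = 17 − 17 = 0
n=44: ⌊(45·137+8)/340⌋ − ⌊(44·137+8)/340⌋ = ⌊6173/340⌋ − ⌊6036/340⌋ = 18 − 17 = 1
n=45: ⌊(46·137+8)/340⌋ − ⌊(45·137+8)/340⌋ = ⌊6310/340⌋ − ⌊6173/340⌋ = 18 − 18 = 0
n=46: ⌊(47·137+8)/340⌋ − ⌊(46·137+8)/340⌋ = ⌊6447/340⌋ − ⌊6310/340⌋ = 18 − 18 = 0
n=47: ⌊(48·137+8)/340⌋ − ⌊(47·137+8)/340⌋ = ⌊6584/340⌋ − ⌊6447/340⌋ = 19 − 18 = 1
n=48: ⌊(49·137+8)/340⌋ − ⌊(48·137+8)/340⌋ = ⌊6721/340⌋ − ⌊6584/340⌋ = 19 − 19 = 0
n=49: ⌊(50·137+8)/340⌋ − ⌊(49·137+8)/340⌋ = ⌊6858/340⌋ − ⌊6721/340⌋ = 20 − 19 = 1
n=50: ⌊(51·137+8)/340⌋ − ⌊(50·137+8)/340⌋ = ⌊6995/340⌋ − ⌊6858/340⌋ = 20 − 20 = 0
n=51: ⌊(52·137+8)/340⌋ − ⌊(51·137+8)/340⌋ = ⌊7132/340⌋ − ⌊6995/340⌋ = 20 − 20 = 0
n=52: ⌊(53·137+8)/340⌋ − ⌊(52·137+8)/340⌋ = ⌊7269/340⌋ − ⌊7132/340⌋ = 21 − 20 = 1
n=53: ⌊(54·137+8)/340⌋ − ⌊(53·137+8)/340⌋ = ⌊7406/340⌋ − ⌊7269/340⌋ = 21 − 21 = 0
n=54: ⌊(55·137+8)/340⌋ − ⌊(54·137+8)/340⌋ = ⌊7543/340⌋ − ⌊7406/340⌋ = 22 − 21 = 1
n=55: ⌊(56·137+8)/340⌋ − ⌊(55·137+8)/340⌋ = ⌊7680/340⌋ − ⌊7543/340⌋ = 22 − 22 = 0
n=56: ⌊(57·137+8)/340⌋ − ⌊(56·137+8)/340⌋ = ⌊7817/340⌋ − ⌊7680/340⌋ = 22 − 22 = 0
n=57: ⌊(58·137+8)/340⌋ − ⌊(57·137+8)/340⌋ = ⌊7954/340⌋ − ⌊7817/340⌋ = 23 − 22 = 1
n=58: ⌊(59·137+8)/340⌋ − ⌊(58·137+8)/340⌋ = ⌊8091/340⌋ − ⌊7954/340⌋ = 23 − 23 = 0
n=59: ⌊(60·137+8)/340⌋ − ⌊(59·137+8)/340⌋ = ⌊8228/340⌋ − ⌊8091/340⌋ = 24 − 23 = 1
n=60: ⌊(61·137+8)/340⌋ − ⌊(60·137+8)/340⌋ = ⌊8365/340⌋ − ⌊8228/340⌋ = 24 − 24 = 0
n=61: ⌊(62·137+8)/340⌋ − ⌊(61·137+8)/340⌋ = ⌊8502/340⌋ − ⌊8365/340⌋ = 25 − 24 = 1
n=62: ⌊(63·137+8)/340⌋ − ⌊(62·137+8)/340⌋ = ⌊8639/340⌋ − ⌊8502/340⌋ = 25 − 25 = 0
n=63: ⌊(64·137+8)/340⌋ − ⌊(63·137+8)/340⌋ = ⌊8776/340⌋ − ⌊8639/340⌋ = 25 − 25 = 0

0010100101001010010100101001010010100101001010010100101001010100


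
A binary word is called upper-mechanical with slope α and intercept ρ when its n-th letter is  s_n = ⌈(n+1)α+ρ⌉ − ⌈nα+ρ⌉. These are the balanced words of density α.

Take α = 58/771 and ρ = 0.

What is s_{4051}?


(n+1)α + ρ = (4052·58) / 771 = 235016/771
nα + ρ     = (4051·58) / 771 = 234958/771
⌈235016/771⌉ = 305,  ⌈234958/771⌉ = 305
s_{4051} = 305 − 305 = 0

0


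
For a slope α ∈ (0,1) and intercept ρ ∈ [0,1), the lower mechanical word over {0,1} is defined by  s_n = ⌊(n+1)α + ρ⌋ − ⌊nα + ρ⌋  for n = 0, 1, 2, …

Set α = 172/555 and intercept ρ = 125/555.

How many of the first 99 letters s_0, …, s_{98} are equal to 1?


#1s = Σ_{n=0}^{98} s_n = Σ_{n=0}^{98} (⌊(n+1)α+ρ⌋ − ⌊nα+ρ⌋)
the sum telescopes: every ⌊nα+ρ⌋ with 0 < n < 99 appears once with + and once with −, leaving ⌊99α+ρ⌋ − ⌊0·α+ρ⌋
99α + ρ = (99·172 + 125) / 555 = 17153/555
ρ = 125/555
⌊17153/555⌋ = 30,  ⌊125/555⌋ = 0
#1s = 30 − 0 = 30

30


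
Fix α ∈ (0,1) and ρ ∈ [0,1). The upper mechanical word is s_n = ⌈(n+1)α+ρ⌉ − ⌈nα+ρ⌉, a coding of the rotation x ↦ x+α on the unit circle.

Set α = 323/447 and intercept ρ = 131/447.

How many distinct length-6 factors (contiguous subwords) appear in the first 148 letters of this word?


t_n = ⌈(n·323+131)/447⌉ for n = 0 … 148:
  n=0…9: ⌈131/447⌉=1 ⌈454/447⌉=2 ⌈777/447⌉=2 ⌈1100/447⌉=3 ⌈1423/447⌉=4 ⌈1746/447⌉=4 ⌈2069/447⌉=5 ⌈2392/447⌉=6 ⌈2715/447⌉=7 ⌈3038/447⌉=7
  n=10…19: ⌈3361/447⌉=8 ⌈3684/447⌉=9 ⌈4007/447⌉=9 ⌈4330/447⌉=10 ⌈4653/447⌉=11 ⌈4976/447⌉=12 ⌈5299/447⌉=12 ⌈5622/447⌉=13 ⌈5945/447⌉=14 ⌈6268/447⌉=15
  n=20…29: ⌈6591/447⌉=15 ⌈6914/447⌉=16 ⌈7237/447⌉=17 ⌈7560/447⌉=17 ⌈7883/447⌉=18 ⌈8206/447⌉=19 ⌈8529/447⌉=20 ⌈8852/447⌉=20 ⌈9175/447⌉=21 ⌈9498/447⌉=22
  n=30…39: ⌈9821/447⌉=22 ⌈10144/447⌉=23 ⌈10467/447⌉=24 ⌈10790/447⌉=25 ⌈11113/447⌉=25 ⌈11436/447⌉=26 ⌈11759/447⌉=27 ⌈12082/447⌉=28 ⌈12405/447⌉=28 ⌈12728/447⌉=29
  n=40…49: ⌈13051/447⌉=30 ⌈13374/447⌉=30 ⌈13697/447⌉=31 ⌈14020/447⌉=32 ⌈14343/447⌉=33 ⌈14666/447⌉=33 ⌈14989/447⌉=34 ⌈15312/447⌉=35 ⌈15635/447⌉=35 ⌈15958/447⌉=36
  n=50…59: ⌈16281/447⌉=37 ⌈16604/447⌉=38 ⌈16927/447⌉=38 ⌈17250/447⌉=39 ⌈17573/447⌉=40 ⌈17896/447⌉=41 ⌈18219/447⌉=41 ⌈18542/447⌉=42 ⌈18865/447⌉=43 ⌈19188/447⌉=43
  n=60…69: ⌈19511/447⌉=44 ⌈19834/447⌉=45 ⌈20157/447⌉=46 ⌈20480/447⌉=46 ⌈20803/447⌉=47 ⌈21126/447⌉=48 ⌈21449/447⌉=48 ⌈21772/447⌉=49 ⌈22095/447⌉=50 ⌈22418/447⌉=51
  n=70…79: ⌈22741/447⌉=51 ⌈23064/447⌉=52 ⌈23387/447⌉=53 ⌈23710/447⌉=54 ⌈24033/447⌉=54 ⌈24356/447⌉=55 ⌈24679/447⌉=56 ⌈25002/447⌉=56 ⌈25325/447⌉=57 ⌈25648/447⌉=58
  n=80…89: ⌈25971/447⌉=59 ⌈26294/447⌉=59 ⌈26617/447⌉=60 ⌈26940/447⌉=61 ⌈27263/447⌉=61 ⌈27586/447⌉=62 ⌈27909/447⌉=63 ⌈28232/447⌉=64 ⌈28555/447⌉=64 ⌈28878/447⌉=65
  n=90…99: ⌈29201/447⌉=66 ⌈29524/447⌉=67 ⌈29847/447⌉=67 ⌈30170/447⌉=68 ⌈30493/447⌉=69 ⌈30816/447⌉=69 ⌈31139/447⌉=70 ⌈31462/447⌉=71 ⌈31785/447⌉=72 ⌈32108/447⌉=72
  n=100…109: ⌈32431/447⌉=73 ⌈32754/447⌉=74 ⌈33077/447⌉=74 ⌈33400/447⌉=75 ⌈33723/447⌉=76 ⌈34046/447⌉=77 ⌈34369/447⌉=77 ⌈34692/447⌉=78 ⌈35015/447⌉=79 ⌈35338/447⌉=80
  n=110…119: ⌈35661/447⌉=80 ⌈35984/447⌉=81 ⌈36307/447⌉=82 ⌈36630/447⌉=82 ⌈36953/447⌉=83 ⌈37276/447⌉=84 ⌈37599/447⌉=85 ⌈37922/447⌉=85 ⌈38245/447⌉=86 ⌈38568/447⌉=87
  n=120…129: ⌈38891/447⌉=88 ⌈39214/447⌉=88 ⌈39537/447⌉=89 ⌈39860/447⌉=90 ⌈40183/447⌉=90 ⌈40506/447⌉=91 ⌈40829/447⌉=92 ⌈41152/447⌉=93 ⌈41475/447⌉=93 ⌈41798/447⌉=94
  n=130…139: ⌈42121/447⌉=95 ⌈42444/447⌉=95 ⌈42767/447⌉=96 ⌈43090/447⌉=97 ⌈43413/447⌉=98 ⌈43736/447⌉=98 ⌈44059/447⌉=99 ⌈44382/447⌉=100 ⌈44705/447⌉=101 ⌈45028/447⌉=101
  n=140…148: ⌈45351/447⌉=102 ⌈45674/447⌉=103 ⌈45997/447⌉=103 ⌈46320/447⌉=104 ⌈46643/447⌉=105 ⌈46966/447⌉=106 ⌈47289/447⌉=106 ⌈47612/447⌉=107 ⌈47935/447⌉=108
s_n = t_(n+1) − t_n for n = 0 … 147 gives
prefix = 1011011101101110111011011101101110111011011101101110111011011101101110111011011101101110111011011101101110111011011101110110111011011101110110111011
slide a length-6 window over [0..5] … [142..147] (143 windows); first occurrence of each distinct factor:
  [  0..  5] 101101
  [  1..  6] 011011
  [  2..  7] 110111
  [  3..  8] 101110
  [  4..  9] 011101
  [  5.. 10] 111011
  [  6.. 11] 110110
  (the other 136 windows repeat one of these)
distinct factors: {011011, 011101, 101101, 101110, 110110, 110111, 111011}
count = 7  (Sturmian bound for length 6 is 7)

7


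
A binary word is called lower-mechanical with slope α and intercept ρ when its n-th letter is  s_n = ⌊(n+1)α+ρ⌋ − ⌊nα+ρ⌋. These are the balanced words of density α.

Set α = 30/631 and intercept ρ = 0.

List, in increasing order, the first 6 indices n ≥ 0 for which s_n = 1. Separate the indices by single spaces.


n=0: ⌊30/631⌋−⌊0/631⌋ = 0−0 = 0
n=1: ⌊60/631⌋−⌊30/631⌋ = 0−0 = 0
  …
n=21: ⌊660/631⌋−⌊630/631⌋ = 1−0 = 1  ← one
n=22: ⌊690/631⌋−⌊660/631⌋ = 1−1 = 0
n=23: ⌊720/631⌋−⌊690/631⌋ = 1−1 = 0
  …
n=42: ⌊1290/631⌋−⌊1260/631⌋ = 2−1 = 1  ← one
n=43: ⌊1320/631⌋−⌊1290/631⌋ = 2−2 = 0
n=44: ⌊1350/631⌋−⌊1320/631⌋ = 2−2 = 0
  …
n=63: ⌊1920/631⌋−⌊1890/631⌋ = 3−2 = 1  ← one
n=64: ⌊1950/631⌋−⌊1920/631⌋ = 3−3 = 0
n=65: ⌊1980/631⌋−⌊1950/631⌋ = 3−3 = 0
  …
n=84: ⌊2550/631⌋−⌊2520/631⌋ = 4−3 = 1  ← one
n=85: ⌊2580/631⌋−⌊2550/631⌋ = 4−4 = 0
n=86: ⌊2610/631⌋−⌊2580/631⌋ = 4−4 = 0
  …
n=105: ⌊3180/631⌋−⌊3150/631⌋ = 5−4 = 1  ← one
n=106: ⌊3210/631⌋−⌊3180/631⌋ = 5−5 = 0
n=107: ⌊3240/631⌋−⌊3210/631⌋ = 5−5 = 0
  …
n=126: ⌊3810/631⌋−⌊3780/631⌋ = 6−5 = 1  ← one
positions of the first 6 ones: 21 42 63 84 105 126

21 42 63 84 105 126


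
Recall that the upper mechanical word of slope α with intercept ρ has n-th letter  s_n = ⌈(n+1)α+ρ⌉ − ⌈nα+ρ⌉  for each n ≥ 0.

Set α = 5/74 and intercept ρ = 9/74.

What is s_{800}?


(n+1)α + ρ = (801·5 + 9) / 74 = 4014/74
nα + ρ     = (800·5 + 9) / 74 = 4009/74
⌈4014/74⌉ = 55,  ⌈4009/74⌉ = 55
s_{800} = 55 − 55 = 0

0


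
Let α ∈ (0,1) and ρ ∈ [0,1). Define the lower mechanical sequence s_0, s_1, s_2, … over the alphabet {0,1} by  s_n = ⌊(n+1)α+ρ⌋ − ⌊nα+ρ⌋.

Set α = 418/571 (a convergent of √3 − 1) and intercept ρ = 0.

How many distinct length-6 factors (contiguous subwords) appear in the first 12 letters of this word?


t_n = ⌊(n·418)/571⌋ for n = 0 … 12:
  n=0…9: ⌊0/571⌋=0 ⌊418/571⌋=0 ⌊836/571⌋=1 ⌊1254/571⌋=2 ⌊1672/571⌋=2 ⌊2090/571⌋=3 ⌊2508/571⌋=4 ⌊2926/571⌋=5 ⌊3344/571⌋=5 ⌊3762/571⌋=6
  n=10…12: ⌊4180/571⌋=7 ⌊4598/571⌋=8 ⌊5016/571⌋=8
s_n = t_(n+1) − t_n for n = 0 … 11 gives
prefix = 011011101110
slide a length-6 window over [0..5] … [6..11] (7 windows); first occurrence of each distinct factor:
  [  0..  5] 011011
  [  1..  6] 110111
  [  2..  7] 101110
  [  3..  8] 011101
  [  4..  9] 111011
  (the other 2 windows repeat one of these)
distinct factors: {011011, 011101, 101110, 110111, 111011}
count = 5  (Sturmian bound for length 6 is 7)

5


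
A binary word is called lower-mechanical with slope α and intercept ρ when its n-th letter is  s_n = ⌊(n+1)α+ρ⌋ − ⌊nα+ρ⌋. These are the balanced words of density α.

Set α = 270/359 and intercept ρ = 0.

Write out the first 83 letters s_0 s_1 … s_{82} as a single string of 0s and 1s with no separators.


01110111011101110111011101110111011101110111011101110111011101110111011101110111011

n=0: ⌊(1·270)/359⌋ − ⌊(0·270)/359⌋ = ⌊270/359⌋ − ⌊0/359⌋ = 0 − 0 = 0
n=1: ⌊(2·270)/359⌋ − ⌊(1·270)/359⌋ = ⌊540/359⌋ − ⌊270/359⌋ = 1 − 0 = 1
n=2: ⌊(3·270)/359⌋ − ⌊(2·270)/359⌋ = ⌊810/359⌋ − ⌊540/359⌋ = 2 − 1 = 1
n=3: ⌊(4·270)/359⌋ − ⌊(3·270)/359⌋ = ⌊1080/359⌋ − ⌊810/359⌋ = 3 − 2 = 1
n=4: ⌊(5·270)/359⌋ − ⌊(4·270)/359⌋ = ⌊1350/359⌋ − ⌊1080/359⌋ = 3 − 3 = 0
n=5: ⌊(6·270)/359⌋ − ⌊(5·270)/359⌋ = ⌊1620/359⌋ − ⌊1350/359⌋ = 4 − 3 = 1
n=6: ⌊(7·270)/359⌋ − ⌊(6·270)/359⌋ = ⌊1890/359⌋ − ⌊1620/359⌋ = 5 − 4 = 1
n=7: ⌊(8·270)/359⌋ − ⌊(7·270)/359⌋ = ⌊2160/359⌋ − ⌊1890/359⌋ = 6 − 5 = 1
n=8: ⌊(9·270)/359⌋ − ⌊(8·270)/359⌋ = ⌊2430/359⌋ − ⌊2160/359⌋ = 6 − 6 = 0
n=9: ⌊(10·270)/359⌋ − ⌊(9·270)/359⌋ = ⌊2700/359⌋ − ⌊2430/359⌋ = 7 − 6 = 1
n=10: ⌊(11·270)/359⌋ − ⌊(10·270)/359⌋ = ⌊2970/359⌋ − ⌊2700/359⌋ = 8 − 7 = 1
n=11: ⌊(12·270)/359⌋ − ⌊(11·270)/359⌋ = ⌊3240/359⌋ − ⌊2970/359⌋ = 9 − 8 = 1
n=12: ⌊(13·270)/359⌋ − ⌊(12·270)/359⌋ = ⌊3510/359⌋ − ⌊3240/359⌋ = 9 − 9 = 0
n=13: ⌊(14·270)/359⌋ − ⌊(13·270)/359⌋ = ⌊3780/359⌋ − ⌊3510/359⌋ = 10 − 9 = 1
n=14: ⌊(15·270)/359⌋ − ⌊(14·270)/359⌋ = ⌊4050/359⌋ − ⌊3780/359⌋ = 11 − 10 = 1
n=15: ⌊(16·270)/359⌋ − ⌊(15·270)/359⌋ = ⌊4320/359⌋ − ⌊4050/359⌋ = 12 − 11 = 1
n=16: ⌊(17·270)/359⌋ − ⌊(16·270)/359⌋ = ⌊4590/359⌋ − ⌊4320/359⌋ = 12 − 12 = 0
n=17: ⌊(18·270)/359⌋ − ⌊(17·270)/359⌋ = ⌊4860/359⌋ − ⌊4590/359⌋ = 13 − 12 = 1
n=18: ⌊(19·270)/359⌋ − ⌊(18·270)/359⌋ = ⌊5130/359⌋ − ⌊4860/359⌋ = 14 − 13 = 1
n=19: ⌊(20·270)/359⌋ − ⌊(19·270)/359⌋ = ⌊5400/359⌋ − ⌊5130/359⌋ = 15 − 14 = 1
n=20: ⌊(21·270)/359⌋ − ⌊(20·270)/359⌋ = ⌊5670/359⌋ − ⌊5400/359⌋ = 15 − 15 = 0
n=21: ⌊(22·270)/359⌋ − ⌊(21·270)/359⌋ = ⌊5940/359⌋ − ⌊5670/359⌋ = 16 − 15 = 1
n=22: ⌊(23·270)/359⌋ − ⌊(22·270)/359⌋ = ⌊6210/359⌋ − ⌊5940/359⌋ = 17 − 16 = 1
n=23: ⌊(24·270)/359⌋ − ⌊(23·270)/359⌋ = ⌊6480/359⌋ − ⌊6210/359⌋ = 18 − 17 = 1
n=24: ⌊(25·270)/359⌋ − ⌊(24·270)/359⌋ = ⌊6750/359⌋ − ⌊6480/359⌋ = 18 − 18 = 0
n=25: ⌊(26·270)/359⌋ − ⌊(25·270)/359⌋ = ⌊7020/359⌋ − ⌊6750/359⌋ = 19 − 18 = 1
n=26: ⌊(27·270)/359⌋ − ⌊(26·270)/359⌋ = ⌊7290/359⌋ − ⌊7020/359⌋ = 20 − 19 = 1
n=27: ⌊(28·270)/359⌋ − ⌊(27·270)/359⌋ = ⌊7560/359⌋ − ⌊7290/359⌋ = 21 − 20 = 1
n=28: ⌊(29·270)/359⌋ − ⌊(28·270)/359⌋ = ⌊7830/359⌋ − ⌊7560/359⌋ = 21 − 21 = 0
n=29: ⌊(30·270)/359⌋ − ⌊(29·270)/359⌋ = ⌊8100/359⌋ − ⌊7830/359⌋ = 22 − 21 = 1
n=30: ⌊(31·270)/359⌋ − ⌊(30·270)/359⌋ = ⌊8370/359⌋ − ⌊8100/359⌋ = 23 − 22 = 1
n=31: ⌊(32·270)/359⌋ − ⌊(31·270)/359⌋ = ⌊8640/359⌋ − ⌊8370/359⌋ = 24 − 23 = 1
n=32: ⌊(33·270)/359⌋ − ⌊(32·270)/359⌋ = ⌊8910/359⌋ − ⌊8640/359⌋ = 24 − 24 = 0
n=33: ⌊(34·270)/359⌋ − ⌊(33·270)/359⌋ = ⌊9180/359⌋ − ⌊8910/359⌋ = 25 − 24 = 1
n=34: ⌊(35·270)/359⌋ − ⌊(34·270)/359⌋ = ⌊9450/359⌋ − ⌊9180/359⌋ = 26 − 25 = 1
n=35: ⌊(36·270)/359⌋ − ⌊(35·270)/359⌋ = ⌊9720/359⌋ − ⌊9450/359⌋ = 27 − 26 = 1
n=36: ⌊(37·270)/359⌋ − ⌊(36·270)/359⌋ = ⌊9990/359⌋ − ⌊9720/359⌋ = 27 − 27 = 0
n=37: ⌊(38·270)/359⌋ − ⌊(37·270)/359⌋ = ⌊10260/359⌋ − ⌊9990/359⌋ = 28 − 27 = 1
n=38: ⌊(39·270)/359⌋ − ⌊(38·270)/359⌋ = ⌊10530/359⌋ − ⌊10260/359⌋ = 29 − 28 = 1
n=39: ⌊(40·270)/359⌋ − ⌊(39·270)/359⌋ = ⌊10800/359⌋ − ⌊10530/359⌋ = 30 − 29 = 1
n=40: ⌊(41·270)/359⌋ − ⌊(40·270)/359⌋ = ⌊11070/359⌋ − ⌊10800/359⌋ = 30 − 30 = 0
n=41: ⌊(42·270)/359⌋ − ⌊(41·270)/359⌋ = ⌊11340/359⌋ − ⌊11070/359⌋ = 31 − 30 = 1
n=42: ⌊(43·270)/359⌋ − ⌊(42·270)/359⌋ = ⌊11610/359⌋ − ⌊11340/359⌋ = 32 − 31 = 1
n=43: ⌊(44·270)/359⌋ − ⌊(43·270)/359⌋ = ⌊11880/359⌋ − ⌊11610/359⌋ = 33 − 32 = 1
n=44: ⌊(45·270)/359⌋ − ⌊(44·270)/359⌋ = ⌊12150/359⌋ − ⌊11880/359⌋ = 33 − 33 = 0
n=45: ⌊(46·270)/359⌋ − ⌊(45·270)/359⌋ = ⌊12420/359⌋ − ⌊12150/359⌋ = 34 − 33 = 1
n=46: ⌊(47·270)/359⌋ − ⌊(46·270)/359⌋ = ⌊12690/359⌋ − ⌊12420/359⌋ = 35 − 34 = 1
n=47: ⌊(48·270)/359⌋ − ⌊(47·270)/359⌋ = ⌊12960/359⌋ − ⌊12690/359⌋ = 36 − 35 = 1
n=48: ⌊(49·270)/359⌋ − ⌊(48·270)/359⌋ = ⌊13230/359⌋ − ⌊12960/359⌋ = 36 − 36 = 0
n=49: ⌊(50·270)/359⌋ − ⌊(49·270)/359⌋ = ⌊13500/359⌋ − ⌊13230/359⌋ = 37 − 36 = 1
n=50: ⌊(51·270)/359⌋ − ⌊(50·270)/359⌋ = ⌊13770/359⌋ − ⌊13500/359⌋ = 38 − 37 = 1
n=51: ⌊(52·270)/359⌋ − ⌊(51·270)/359⌋ = ⌊14040/359⌋ − ⌊13770/359⌋ = 39 − 38 = 1
n=52: ⌊(53·270)/359⌋ − ⌊(52·270)/359⌋ = ⌊14310/359⌋ − ⌊14040/359⌋ = 39 − 39 = 0
n=53: ⌊(54·270)/359⌋ − ⌊(53·270)/359⌋ = ⌊14580/359⌋ − ⌊14310/359⌋ = 40 − 39 = 1
n=54: ⌊(55·270)/359⌋ − ⌊(54·270)/359⌋ = ⌊14850/359⌋ − ⌊14580/359⌋ = 41 − 40 = 1
n=55: ⌊(56·270)/359⌋ − ⌊(55·270)/359⌋ = ⌊15120/359⌋ − ⌊14850/359⌋ = 42 − 41 = 1
n=56: ⌊(57·270)/359⌋ − ⌊(56·270)/359⌋ = ⌊15390/359⌋ − ⌊15120/359⌋ = 42 − 42 = 0
n=57: ⌊(58·270)/359⌋ − ⌊(57·270)/359⌋ = ⌊15660/359⌋ − ⌊15390/359⌋ = 43 − 42 = 1
n=58: ⌊(59·270)/359⌋ − ⌊(58·270)/359⌋ = ⌊15930/359⌋ − ⌊15660/359⌋ = 44 − 43 = 1
n=59: ⌊(60·270)/359⌋ − ⌊(59·270)/359⌋ = ⌊16200/359⌋ − ⌊15930/359⌋ = 45 − 44 = 1
n=60: ⌊(61·270)/359⌋ − ⌊(60·270)/359⌋ = ⌊16470/359⌋ − ⌊16200/359⌋ = 45 − 45 = 0
n=61: ⌊(62·270)/359⌋ − ⌊(61·270)/359⌋ = ⌊16740/359⌋ − ⌊16470/359⌋ = 46 − 45 = 1
n=62: ⌊(63·270)/359⌋ − ⌊(62·270)/359⌋ = ⌊17010/359⌋ − ⌊16740/359⌋ = 47 − 46 = 1
n=63: ⌊(64·270)/359⌋ − ⌊(63·270)/359⌋ = ⌊17280/359⌋ − ⌊17010/359⌋ = 48 − 47 = 1
n=64: ⌊(65·270)/359⌋ − ⌊(64·270)/359⌋ = ⌊17550/359⌋ − ⌊17280/359⌋ = 48 − 48 = 0
n=65: ⌊(66·270)/359⌋ − ⌊(65·270)/359⌋ = ⌊17820/359⌋ − ⌊17550/359⌋ = 49 − 48 = 1
n=66: ⌊(67·270)/359⌋ − ⌊(66·270)/359⌋ = ⌊18090/359⌋ − ⌊17820/359⌋ = 50 − 49 = 1
n=67: ⌊(68·270)/359⌋ − ⌊(67·270)/359⌋ = ⌊18360/359⌋ − ⌊18090/359⌋ = 51 − 50 = 1
n=68: ⌊(69·270)/359⌋ − ⌊(68·270)/359⌋ = ⌊18630/359⌋ − ⌊18360/359⌋ = 51 − 51 = 0
n=69: ⌊(70·270)/359⌋ − ⌊(69·270)/359⌋ = ⌊18900/359⌋ − ⌊18630/359⌋ = 52 − 51 = 1
n=70: ⌊(71·270)/359⌋ − ⌊(70·270)/359⌋ = ⌊19170/359⌋ − ⌊18900/359⌋ = 53 − 52 = 1
n=71: ⌊(72·270)/359⌋ − ⌊(71·270)/359⌋ = ⌊19440/359⌋ − ⌊19170/359⌋ = 54 − 53 = 1
n=72: ⌊(73·270)/359⌋ − ⌊(72·270)/359⌋ = ⌊19710/359⌋ − ⌊19440/359⌋ = 54 − 54 = 0
n=73: ⌊(74·270)/359⌋ − ⌊(73·270)/359⌋ = ⌊19980/359⌋ − ⌊19710/359⌋ = 55 − 54 = 1
n=74: ⌊(75·270)/359⌋ − ⌊(74·270)/359⌋ = ⌊20250/359⌋ − ⌊19980/359⌋ = 56 − 55 = 1
n=75: ⌊(76·270)/359⌋ − ⌊(75·270)/359⌋ = ⌊20520/359⌋ − ⌊20250/359⌋ = 57 − 56 = 1
n=76: ⌊(77·270)/359⌋ − ⌊(76·270)/359⌋ = ⌊20790/359⌋ − ⌊20520/359⌋ = 57 − 57 = 0
n=77: ⌊(78·270)/359⌋ − ⌊(77·270)/359⌋ = ⌊21060/359⌋ − ⌊20790/359⌋ = 58 − 57 = 1
n=78: ⌊(79·270)/359⌋ − ⌊(78·270)/359⌋ = ⌊21330/359⌋ − ⌊21060/359⌋ = 59 − 58 = 1
n=79: ⌊(80·270)/359⌋ − ⌊(79·270)/359⌋ = ⌊21600/359⌋ − ⌊21330/359⌋ = 60 − 59 = 1
n=80: ⌊(81·270)/359⌋ − ⌊(80·270)/359⌋ = ⌊21870/359⌋ − ⌊21600/359⌋ = 60 − 60 = 0
n=81: ⌊(82·270)/359⌋ − ⌊(81·270)/359⌋ = ⌊22140/359⌋ − ⌊21870/359⌋ = 61 − 60 = 1
n=82: ⌊(83·270)/359⌋ − ⌊(82·270)/359⌋ = ⌊22410/359⌋ − ⌊22140/359⌋ = 62 − 61 = 1


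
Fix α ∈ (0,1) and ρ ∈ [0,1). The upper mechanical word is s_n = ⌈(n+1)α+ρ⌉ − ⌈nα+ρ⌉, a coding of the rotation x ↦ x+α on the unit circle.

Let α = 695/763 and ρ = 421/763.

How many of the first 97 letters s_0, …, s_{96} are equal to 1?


88

#1s = Σ_{n=0}^{96} s_n = Σ_{n=0}^{96} (⌈(n+1)α+ρ⌉ − ⌈nα+ρ⌉)
the sum telescopes: every ⌈nα+ρ⌉ with 0 < n < 97 appears once with + and once with −, leaving ⌈97α+ρ⌉ − ⌈0·α+ρ⌉
97α + ρ = (97·695 + 421) / 763 = 67836/763
ρ = 421/763
⌈67836/763⌉ = 89,  ⌈421/763⌉ = 1
#1s = 89 − 1 = 88


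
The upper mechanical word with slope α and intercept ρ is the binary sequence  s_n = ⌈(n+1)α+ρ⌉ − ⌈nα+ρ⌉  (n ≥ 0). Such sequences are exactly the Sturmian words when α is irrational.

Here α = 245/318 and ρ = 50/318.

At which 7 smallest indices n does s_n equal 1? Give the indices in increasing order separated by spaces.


n=0: ⌈295/318⌉−⌈50/318⌉ = 1−1 = 0
n=1: ⌈540/318⌉−⌈295/318⌉ = 2−1 = 1  ← one
n=2: ⌈785/318⌉−⌈540/318⌉ = 3−2 = 1  ← one
n=3: ⌈1030/318⌉−⌈785/318⌉ = 4−3 = 1  ← one
n=4: ⌈1275/318⌉−⌈1030/318⌉ = 5−4 = 1  ← one
n=5: ⌈1520/318⌉−⌈1275/318⌉ = 5−5 = 0
n=6: ⌈1765/318⌉−⌈1520/318⌉ = 6−5 = 1  ← one
n=7: ⌈2010/318⌉−⌈1765/318⌉ = 7−6 = 1  ← one
n=8: ⌈2255/318⌉−⌈2010/318⌉ = 8−7 = 1  ← one
positions of the first 7 ones: 1 2 3 4 6 7 8

1 2 3 4 6 7 8


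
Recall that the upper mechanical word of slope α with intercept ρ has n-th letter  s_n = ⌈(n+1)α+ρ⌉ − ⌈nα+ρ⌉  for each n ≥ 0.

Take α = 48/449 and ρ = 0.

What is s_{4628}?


(n+1)α + ρ = (4629·48) / 449 = 222192/449
nα + ρ     = (4628·48) / 449 = 222144/449
⌈222192/449⌉ = 495,  ⌈222144/449⌉ = 495
s_{4628} = 495 − 495 = 0

0


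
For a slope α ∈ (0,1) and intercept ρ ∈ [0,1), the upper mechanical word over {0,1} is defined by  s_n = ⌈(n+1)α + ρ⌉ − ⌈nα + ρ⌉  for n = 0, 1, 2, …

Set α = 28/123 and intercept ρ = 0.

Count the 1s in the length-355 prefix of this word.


81

#1s = Σ_{n=0}^{354} s_n = Σ_{n=0}^{354} (⌈(n+1)α+ρ⌉ − ⌈nα+ρ⌉)
the sum telescopes: every ⌈nα+ρ⌉ with 0 < n < 355 appears once with + and once with −, leaving ⌈355α+ρ⌉ − ⌈0·α+ρ⌉
355α + ρ = (355·28) / 123 = 9940/123
ρ = 0/123
⌈9940/123⌉ = 81,  ⌈0/123⌉ = 0
#1s = 81 − 0 = 81
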